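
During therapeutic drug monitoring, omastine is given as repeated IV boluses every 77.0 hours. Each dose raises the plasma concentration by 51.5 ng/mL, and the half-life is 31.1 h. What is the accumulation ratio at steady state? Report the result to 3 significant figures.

1.22

k = ln 2 / 31.1 = 0.02229 h⁻¹
Fraction remaining after one interval: e^(−kτ) = e^(−0.02229 × 77.0) = 0.1798
R = 1 / (1 − 0.1798) = 1 / 0.8202 ≈ 1.22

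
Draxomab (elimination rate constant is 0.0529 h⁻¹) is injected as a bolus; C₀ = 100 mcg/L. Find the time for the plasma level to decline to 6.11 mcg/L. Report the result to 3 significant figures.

C(t) = C₀ e^(−kt)  ⇒  t = ln(C₀/C) / k
t = ln(100/6.11) / 0.05290 = 2.795 / 0.05290 ≈ 52.8 hours

52.8 hours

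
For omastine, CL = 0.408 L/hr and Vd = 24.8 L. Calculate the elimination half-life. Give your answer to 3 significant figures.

42.1 hours

k = CL / V = 0.408 / 24.8 = 0.01645 hr⁻¹
t½ = ln 2 / k = ln 2 / 0.01645 ≈ 42.1 hours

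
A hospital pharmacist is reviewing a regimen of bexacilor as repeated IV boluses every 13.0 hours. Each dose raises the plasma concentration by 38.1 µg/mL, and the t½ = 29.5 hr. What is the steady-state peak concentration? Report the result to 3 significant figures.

k = ln 2 / 29.5 = 0.02350 hr⁻¹
Fraction remaining after one interval: e^(−kτ) = e^(−0.02350 × 13.0) = 0.7368
R = 1 / (1 − 0.7368) = 3.799
Css,max = 38.1 × 3.799 ≈ 145 µg/mL

145 µg/mL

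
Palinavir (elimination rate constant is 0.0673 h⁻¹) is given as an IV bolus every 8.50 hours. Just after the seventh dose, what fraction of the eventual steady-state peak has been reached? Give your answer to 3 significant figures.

f_n = 1 − e^(−nkτ) = 1 − e^(−7 × 0.06730 × 8.50) = 1 − e^(−4.004) = 1 − 0.01824 ≈ 0.982

0.982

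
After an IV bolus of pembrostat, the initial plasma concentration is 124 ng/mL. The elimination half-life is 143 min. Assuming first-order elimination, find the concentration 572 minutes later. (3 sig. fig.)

7.75 ng/mL

k = ln 2 / 143 = 0.004847 min⁻¹
C(t) = C₀ e^(−kt) = 124 × e^(−0.004847 × 572) = 124 × e^(−2.773) = 124 × 0.06250 ≈ 7.75 ng/mL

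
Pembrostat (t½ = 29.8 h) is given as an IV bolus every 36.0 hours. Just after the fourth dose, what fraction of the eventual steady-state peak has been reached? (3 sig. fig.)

k = ln 2 / 29.8 = 0.02326 h⁻¹
f_n = 1 − e^(−nkτ) = 1 − e^(−4 × 0.02326 × 36.0) = 1 − e^(−3.349) = 1 − 0.03510 ≈ 0.965

0.965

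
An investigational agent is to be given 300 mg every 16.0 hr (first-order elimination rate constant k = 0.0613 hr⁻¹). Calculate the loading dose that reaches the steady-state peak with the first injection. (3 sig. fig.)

Accumulation ratio R = 1 / (1 − e^(−kτ)) = 1 / (1 − e^(−0.06130×16.0)) = 1 / (1 − 0.3750) = 1.600
Loading dose = maintenance dose × R = 300 × 1.600 ≈ 480 mg

480 mg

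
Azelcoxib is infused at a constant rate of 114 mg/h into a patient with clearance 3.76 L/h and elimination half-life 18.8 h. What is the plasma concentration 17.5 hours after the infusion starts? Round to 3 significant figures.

14.4 mg/L

Css = rate / CL = 114 / 3.76 = 30.32 mg/L
k = ln 2 / 18.8 = 0.03687 h⁻¹
C(t) = Css (1 − e^(−kt)) = 30.32 × (1 − e^(−0.6452)) = 30.32 × 0.4755 ≈ 14.4 mg/L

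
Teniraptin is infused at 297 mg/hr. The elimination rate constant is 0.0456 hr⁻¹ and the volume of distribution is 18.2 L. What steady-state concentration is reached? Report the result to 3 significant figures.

358 µg/mL

CL = k · V = 0.0456 × 18.2 = 0.8299 L/hr
Css = rate / CL = 297 / 0.8299 ≈ 358 µg/mL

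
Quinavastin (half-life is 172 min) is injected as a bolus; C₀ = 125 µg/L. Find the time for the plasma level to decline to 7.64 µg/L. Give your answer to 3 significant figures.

k = ln 2 / 172 = 0.004030 min⁻¹
C(t) = C₀ e^(−kt)  ⇒  t = ln(C₀/C) / k
t = ln(125/7.64) / 0.004030 = 2.795 / 0.004030 ≈ 694 minutes

694 minutes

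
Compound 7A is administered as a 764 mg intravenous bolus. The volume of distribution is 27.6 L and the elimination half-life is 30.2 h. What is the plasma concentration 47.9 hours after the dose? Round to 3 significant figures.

9.22 mg/L

C₀ = dose / V = 764 / 27.6 = 27.68 mg/L
k = ln 2 / 30.2 = 0.02295 h⁻¹
C(t) = C₀ e^(−kt) = 27.68 × e^(−0.02295 × 47.9) = 27.68 × e^(−1.099) = 27.68 × 0.3331 ≈ 9.22 mg/L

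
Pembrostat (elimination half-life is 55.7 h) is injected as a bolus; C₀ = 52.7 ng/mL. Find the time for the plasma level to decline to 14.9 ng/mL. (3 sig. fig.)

k = ln 2 / 55.7 = 0.01244 h⁻¹
C(t) = C₀ e^(−kt)  ⇒  t = ln(C₀/C) / k
t = ln(52.7/14.9) / 0.01244 = 1.263 / 0.01244 ≈ 102 hours

102 hours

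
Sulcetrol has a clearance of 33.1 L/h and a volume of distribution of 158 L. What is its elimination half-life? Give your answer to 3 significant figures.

3.31 hours

k = CL / V = 33.1 / 158 = 0.2095 h⁻¹
t½ = ln 2 / k = ln 2 / 0.2095 ≈ 3.31 hours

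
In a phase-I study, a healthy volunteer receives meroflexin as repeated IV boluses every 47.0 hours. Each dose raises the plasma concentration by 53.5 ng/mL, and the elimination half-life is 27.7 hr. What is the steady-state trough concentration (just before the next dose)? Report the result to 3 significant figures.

23.9 ng/mL

k = ln 2 / 27.7 = 0.02502 hr⁻¹
Fraction remaining after one interval: e^(−kτ) = e^(−0.02502 × 47.0) = 0.3085
R = 1 / (1 − 0.3085) = 1.446
Css,max = 53.5 × 1.446 = 77.37 ng/mL
Css,min = Css,max × e^(−kτ) = 77.37 × 0.3085 ≈ 23.9 ng/mL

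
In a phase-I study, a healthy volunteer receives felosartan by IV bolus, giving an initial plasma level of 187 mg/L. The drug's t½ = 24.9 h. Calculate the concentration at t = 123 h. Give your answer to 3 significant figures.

k = ln 2 / 24.9 = 0.02784 h⁻¹
C(t) = C₀ e^(−kt) = 187 × e^(−0.02784 × 123) = 187 × e^(−3.424) = 187 × 0.03258 ≈ 6.09 mg/L

6.09 mg/L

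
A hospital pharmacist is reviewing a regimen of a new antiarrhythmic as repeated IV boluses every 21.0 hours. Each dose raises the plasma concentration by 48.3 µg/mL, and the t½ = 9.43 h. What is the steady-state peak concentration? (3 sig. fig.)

k = ln 2 / 9.43 = 0.07350 h⁻¹
Fraction remaining after one interval: e^(−kτ) = e^(−0.07350 × 21.0) = 0.2136
R = 1 / (1 − 0.2136) = 1.272
Css,max = 48.3 × 1.272 ≈ 61.4 µg/mL

61.4 µg/mL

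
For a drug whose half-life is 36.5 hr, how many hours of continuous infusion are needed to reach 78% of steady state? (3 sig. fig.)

k = ln 2 / 36.5 = 0.01899 hr⁻¹
f = 1 − e^(−kt)  ⇒  t = −ln(1 − f) / k
t = −ln(1 − 0.78) / 0.01899 = 1.514 / 0.01899 ≈ 79.7 hours

79.7 hours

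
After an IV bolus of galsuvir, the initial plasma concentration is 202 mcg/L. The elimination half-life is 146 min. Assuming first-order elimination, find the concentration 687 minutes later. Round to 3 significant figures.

7.74 mcg/L

k = ln 2 / 146 = 0.004748 min⁻¹
687 min is 4.705 half-lives, so C = 202 × (1/2)^4.705 = 202 × 0.03833 ≈ 7.74 mcg/L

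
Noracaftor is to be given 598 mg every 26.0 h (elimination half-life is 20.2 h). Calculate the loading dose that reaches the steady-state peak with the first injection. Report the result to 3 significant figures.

1010 mg

k = ln 2 / 20.2 = 0.03431 h⁻¹
Accumulation ratio R = 1 / (1 − e^(−kτ)) = 1 / (1 − e^(−0.03431×26.0)) = 1 / (1 − 0.4098) = 1.694
Loading dose = maintenance dose × R = 598 × 1.694 ≈ 1010 mg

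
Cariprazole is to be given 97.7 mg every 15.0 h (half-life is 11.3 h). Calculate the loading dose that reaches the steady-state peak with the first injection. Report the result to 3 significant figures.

k = ln 2 / 11.3 = 0.06134 h⁻¹
Accumulation ratio R = 1 / (1 − e^(−kτ)) = 1 / (1 − e^(−0.06134×15.0)) = 1 / (1 − 0.3985) = 1.662
Loading dose = maintenance dose × R = 97.7 × 1.662 ≈ 162 mg

162 mg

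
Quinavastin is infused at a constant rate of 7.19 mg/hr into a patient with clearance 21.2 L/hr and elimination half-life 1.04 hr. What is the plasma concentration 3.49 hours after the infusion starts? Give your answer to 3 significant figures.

Css = rate / CL = 7.19 / 21.2 = 0.3392 mg/L
k = ln 2 / 1.04 = 0.6665 hr⁻¹
C(t) = Css (1 − e^(−kt)) = 0.3392 × (1 − e^(−2.326)) = 0.3392 × 0.9023 ≈ 0.306 mg/L

0.306 mg/L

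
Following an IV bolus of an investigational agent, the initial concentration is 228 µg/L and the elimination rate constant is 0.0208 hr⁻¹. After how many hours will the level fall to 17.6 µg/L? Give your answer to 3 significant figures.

123 hours

C(t) = C₀ e^(−kt)  ⇒  t = ln(C₀/C) / k
t = ln(228/17.6) / 0.02080 = 2.561 / 0.02080 ≈ 123 hours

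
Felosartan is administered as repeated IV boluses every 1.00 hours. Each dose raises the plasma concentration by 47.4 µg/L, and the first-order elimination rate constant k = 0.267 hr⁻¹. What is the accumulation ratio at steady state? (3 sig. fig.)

Fraction remaining after one interval: e^(−kτ) = e^(−0.2670 × 1.00) = 0.7657
R = 1 / (1 − 0.7657) = 1 / 0.2343 ≈ 4.27

4.27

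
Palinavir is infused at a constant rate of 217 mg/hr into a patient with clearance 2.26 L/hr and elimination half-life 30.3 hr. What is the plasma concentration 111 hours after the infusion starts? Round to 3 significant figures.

88.4 mg/L

Css = rate / CL = 217 / 2.26 = 96.02 mg/L
k = ln 2 / 30.3 = 0.02288 hr⁻¹
C(t) = Css (1 − e^(−kt)) = 96.02 × (1 − e^(−2.539)) = 96.02 × 0.9211 ≈ 88.4 mg/L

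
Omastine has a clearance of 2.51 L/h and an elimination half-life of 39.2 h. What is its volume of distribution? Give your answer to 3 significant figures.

142 L

k = ln 2 / t½ = ln 2 / 39.2 = 0.01768 h⁻¹
V = CL / k = 2.51 / 0.01768 ≈ 142 L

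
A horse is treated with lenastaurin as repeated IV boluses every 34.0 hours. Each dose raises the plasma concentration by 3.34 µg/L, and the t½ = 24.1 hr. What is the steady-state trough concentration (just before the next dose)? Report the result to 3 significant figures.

2.01 µg/L

k = ln 2 / 24.1 = 0.02876 hr⁻¹
Fraction remaining after one interval: e^(−kτ) = e^(−0.02876 × 34.0) = 0.3761
R = 1 / (1 − 0.3761) = 1.603
Css,max = 3.34 × 1.603 = 5.353 µg/L
Css,min = Css,max × e^(−kτ) = 5.353 × 0.3761 ≈ 2.01 µg/L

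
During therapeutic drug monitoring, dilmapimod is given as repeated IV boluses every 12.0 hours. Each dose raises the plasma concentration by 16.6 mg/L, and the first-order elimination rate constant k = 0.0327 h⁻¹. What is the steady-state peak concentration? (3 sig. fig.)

51.1 mg/L

Fraction remaining after one interval: e^(−kτ) = e^(−0.03270 × 12.0) = 0.6754
R = 1 / (1 − 0.6754) = 3.081
Css,max = 16.6 × 3.081 ≈ 51.1 mg/L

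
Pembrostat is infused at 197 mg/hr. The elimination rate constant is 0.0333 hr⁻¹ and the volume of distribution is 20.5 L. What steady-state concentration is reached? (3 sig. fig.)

CL = k · V = 0.0333 × 20.5 = 0.6827 L/hr
Css = rate / CL = 197 / 0.6827 ≈ 289 µg/mL

289 µg/mL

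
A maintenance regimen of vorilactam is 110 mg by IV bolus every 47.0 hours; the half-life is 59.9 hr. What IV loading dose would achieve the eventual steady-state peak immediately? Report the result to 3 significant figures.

k = ln 2 / 59.9 = 0.01157 hr⁻¹
Accumulation ratio R = 1 / (1 − e^(−kτ)) = 1 / (1 − e^(−0.01157×47.0)) = 1 / (1 − 0.5805) = 2.384
Loading dose = maintenance dose × R = 110 × 2.384 ≈ 262 mg

262 mg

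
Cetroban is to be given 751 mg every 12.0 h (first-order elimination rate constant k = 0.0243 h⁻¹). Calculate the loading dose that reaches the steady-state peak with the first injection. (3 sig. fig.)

Accumulation ratio R = 1 / (1 − e^(−kτ)) = 1 / (1 − e^(−0.02430×12.0)) = 1 / (1 − 0.7471) = 3.954
Loading dose = maintenance dose × R = 751 × 3.954 ≈ 2970 mg

2970 mg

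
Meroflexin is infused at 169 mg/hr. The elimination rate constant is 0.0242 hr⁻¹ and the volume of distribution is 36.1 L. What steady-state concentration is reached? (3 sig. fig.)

CL = k · V = 0.0242 × 36.1 = 0.8736 L/hr
Css = rate / CL = 169 / 0.8736 ≈ 193 µg/mL

193 µg/mL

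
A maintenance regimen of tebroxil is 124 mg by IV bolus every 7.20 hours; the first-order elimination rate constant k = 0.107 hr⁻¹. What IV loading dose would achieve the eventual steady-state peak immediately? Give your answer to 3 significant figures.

Accumulation ratio R = 1 / (1 − e^(−kτ)) = 1 / (1 − e^(−0.1070×7.20)) = 1 / (1 − 0.4628) = 1.862
Loading dose = maintenance dose × R = 124 × 1.862 ≈ 231 mg

231 mg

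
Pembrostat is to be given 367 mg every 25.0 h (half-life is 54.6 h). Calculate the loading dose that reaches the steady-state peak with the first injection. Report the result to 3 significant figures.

1350 mg

k = ln 2 / 54.6 = 0.01270 h⁻¹
Accumulation ratio R = 1 / (1 − e^(−kτ)) = 1 / (1 − e^(−0.01270×25.0)) = 1 / (1 − 0.7281) = 3.677
Loading dose = maintenance dose × R = 367 × 3.677 ≈ 1350 mg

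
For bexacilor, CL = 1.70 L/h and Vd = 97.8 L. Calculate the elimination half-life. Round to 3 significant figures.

39.9 hours

k = CL / V = 1.70 / 97.8 = 0.01738 h⁻¹
t½ = ln 2 / k = ln 2 / 0.01738 ≈ 39.9 hours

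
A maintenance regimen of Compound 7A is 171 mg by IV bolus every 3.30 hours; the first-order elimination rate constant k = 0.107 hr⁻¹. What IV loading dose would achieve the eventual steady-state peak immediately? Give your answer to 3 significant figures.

575 mg

Accumulation ratio R = 1 / (1 − e^(−kτ)) = 1 / (1 − e^(−0.1070×3.30)) = 1 / (1 − 0.7025) = 3.361
Loading dose = maintenance dose × R = 171 × 3.361 ≈ 575 mg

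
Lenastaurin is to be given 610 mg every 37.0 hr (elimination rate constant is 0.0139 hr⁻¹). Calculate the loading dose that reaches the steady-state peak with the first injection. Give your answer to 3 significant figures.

Accumulation ratio R = 1 / (1 − e^(−kτ)) = 1 / (1 − e^(−0.01390×37.0)) = 1 / (1 − 0.5979) = 2.487
Loading dose = maintenance dose × R = 610 × 2.487 ≈ 1520 mg

1520 mg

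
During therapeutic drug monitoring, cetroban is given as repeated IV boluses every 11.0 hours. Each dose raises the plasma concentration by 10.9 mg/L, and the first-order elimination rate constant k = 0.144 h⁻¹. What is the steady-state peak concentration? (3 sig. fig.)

Fraction remaining after one interval: e^(−kτ) = e^(−0.1440 × 11.0) = 0.2052
R = 1 / (1 − 0.2052) = 1.258
Css,max = 10.9 × 1.258 ≈ 13.7 mg/L

13.7 mg/L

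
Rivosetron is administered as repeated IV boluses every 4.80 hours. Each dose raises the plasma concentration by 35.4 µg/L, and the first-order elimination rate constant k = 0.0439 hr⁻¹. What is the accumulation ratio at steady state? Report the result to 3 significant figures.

Fraction remaining after one interval: e^(−kτ) = e^(−0.04390 × 4.80) = 0.8100
R = 1 / (1 − 0.8100) = 1 / 0.1900 ≈ 5.26

5.26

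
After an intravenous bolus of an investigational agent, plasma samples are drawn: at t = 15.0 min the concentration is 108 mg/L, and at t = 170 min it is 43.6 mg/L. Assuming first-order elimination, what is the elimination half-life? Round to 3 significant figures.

k = ln(C₁/C₂) / (t₂ − t₁) = ln(108/43.6) / (170 − 15.0)
  = 0.9071 / 155.0 = 0.005852 min⁻¹
t½ = ln 2 / k = ln 2 / 0.005852 ≈ 118 minutes

118 minutes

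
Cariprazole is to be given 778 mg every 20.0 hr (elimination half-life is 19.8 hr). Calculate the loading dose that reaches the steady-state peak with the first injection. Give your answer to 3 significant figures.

k = ln 2 / 19.8 = 0.03501 hr⁻¹
Accumulation ratio R = 1 / (1 − e^(−kτ)) = 1 / (1 − e^(−0.03501×20.0)) = 1 / (1 − 0.4965) = 1.986
Loading dose = maintenance dose × R = 778 × 1.986 ≈ 1550 mg

1550 mg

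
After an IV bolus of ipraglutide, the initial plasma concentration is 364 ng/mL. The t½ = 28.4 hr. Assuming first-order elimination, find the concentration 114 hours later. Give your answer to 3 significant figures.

22.5 ng/mL

k = ln 2 / 28.4 = 0.02441 hr⁻¹
C(t) = C₀ e^(−kt) = 364 × e^(−0.02441 × 114) = 364 × e^(−2.782) = 364 × 0.06189 ≈ 22.5 ng/mL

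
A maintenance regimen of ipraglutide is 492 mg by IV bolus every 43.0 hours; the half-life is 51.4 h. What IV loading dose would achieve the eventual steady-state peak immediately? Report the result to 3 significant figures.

k = ln 2 / 51.4 = 0.01349 h⁻¹
Accumulation ratio R = 1 / (1 − e^(−kτ)) = 1 / (1 − e^(−0.01349×43.0)) = 1 / (1 − 0.5600) = 2.273
Loading dose = maintenance dose × R = 492 × 2.273 ≈ 1120 mg

1120 mg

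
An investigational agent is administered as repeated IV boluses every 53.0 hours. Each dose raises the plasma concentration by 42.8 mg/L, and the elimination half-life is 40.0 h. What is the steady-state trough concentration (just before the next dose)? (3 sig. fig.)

k = ln 2 / 40.0 = 0.01733 h⁻¹
Fraction remaining after one interval: e^(−kτ) = e^(−0.01733 × 53.0) = 0.3991
R = 1 / (1 − 0.3991) = 1.664
Css,max = 42.8 × 1.664 = 71.23 mg/L
Css,min = Css,max × e^(−kτ) = 71.23 × 0.3991 ≈ 28.4 mg/L

28.4 mg/L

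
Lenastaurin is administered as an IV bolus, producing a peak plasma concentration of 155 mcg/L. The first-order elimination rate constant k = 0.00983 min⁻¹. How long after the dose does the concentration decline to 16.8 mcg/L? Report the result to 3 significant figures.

226 minutes

C(t) = C₀ e^(−kt)  ⇒  t = ln(C₀/C) / k
t = ln(155/16.8) / 0.009830 = 2.222 / 0.009830 ≈ 226 minutes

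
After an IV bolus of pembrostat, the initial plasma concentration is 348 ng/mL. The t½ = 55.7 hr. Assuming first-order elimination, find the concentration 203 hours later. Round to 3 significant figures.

k = ln 2 / 55.7 = 0.01244 hr⁻¹
C(t) = C₀ e^(−kt) = 348 × e^(−0.01244 × 203) = 348 × e^(−2.526) = 348 × 0.07996 ≈ 27.8 ng/mL

27.8 ng/mL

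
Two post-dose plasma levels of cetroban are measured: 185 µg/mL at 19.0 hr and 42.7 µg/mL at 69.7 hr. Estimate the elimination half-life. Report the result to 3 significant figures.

k = ln(C₁/C₂) / (t₂ − t₁) = ln(185/42.7) / (69.7 − 19.0)
  = 1.466 / 50.70 = 0.02892 hr⁻¹
t½ = ln 2 / k = ln 2 / 0.02892 ≈ 24.0 hours

24.0 hours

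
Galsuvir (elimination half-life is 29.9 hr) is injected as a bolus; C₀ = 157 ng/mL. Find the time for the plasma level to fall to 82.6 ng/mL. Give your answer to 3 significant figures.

k = ln 2 / 29.9 = 0.02318 hr⁻¹
C(t) = C₀ e^(−kt)  ⇒  t = ln(C₀/C) / k
t = ln(157/82.6) / 0.02318 = 0.6422 / 0.02318 ≈ 27.7 hours

27.7 hours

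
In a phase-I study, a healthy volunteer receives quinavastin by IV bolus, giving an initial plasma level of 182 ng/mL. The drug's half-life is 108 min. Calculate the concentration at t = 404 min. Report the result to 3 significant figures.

k = ln 2 / 108 = 0.006418 min⁻¹
C(t) = C₀ e^(−kt) = 182 × e^(−0.006418 × 404) = 182 × e^(−2.593) = 182 × 0.07480 ≈ 13.6 ng/mL

13.6 ng/mL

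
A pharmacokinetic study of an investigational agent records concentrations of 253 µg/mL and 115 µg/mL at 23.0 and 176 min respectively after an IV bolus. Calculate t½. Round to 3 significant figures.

135 minutes

k = ln(C₁/C₂) / (t₂ − t₁) = ln(253/115) / (176 − 23.0)
  = 0.7885 / 153.0 = 0.005153 min⁻¹
t½ = ln 2 / k = ln 2 / 0.005153 ≈ 135 minutes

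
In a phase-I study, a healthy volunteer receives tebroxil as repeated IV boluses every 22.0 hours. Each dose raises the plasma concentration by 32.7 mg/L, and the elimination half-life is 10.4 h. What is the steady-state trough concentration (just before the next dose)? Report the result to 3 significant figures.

k = ln 2 / 10.4 = 0.06665 h⁻¹
Fraction remaining after one interval: e^(−kτ) = e^(−0.06665 × 22.0) = 0.2308
R = 1 / (1 − 0.2308) = 1.300
Css,max = 32.7 × 1.300 = 42.51 mg/L
Css,min = Css,max × e^(−kτ) = 42.51 × 0.2308 ≈ 9.81 mg/L

9.81 mg/L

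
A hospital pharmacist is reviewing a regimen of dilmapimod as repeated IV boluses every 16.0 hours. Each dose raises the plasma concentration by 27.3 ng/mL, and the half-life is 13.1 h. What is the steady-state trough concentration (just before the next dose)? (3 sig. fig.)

20.5 ng/mL

k = ln 2 / 13.1 = 0.05291 h⁻¹
Fraction remaining after one interval: e^(−kτ) = e^(−0.05291 × 16.0) = 0.4289
R = 1 / (1 − 0.4289) = 1.751
Css,max = 27.3 × 1.751 = 47.80 ng/mL
Css,min = Css,max × e^(−kτ) = 47.80 × 0.4289 ≈ 20.5 ng/mL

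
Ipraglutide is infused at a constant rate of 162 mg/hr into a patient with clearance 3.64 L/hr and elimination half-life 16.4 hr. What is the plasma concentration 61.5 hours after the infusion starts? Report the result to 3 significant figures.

Css = rate / CL = 162 / 3.64 = 44.51 mg/L
k = ln 2 / 16.4 = 0.04227 hr⁻¹
C(t) = Css (1 − e^(−kt)) = 44.51 × (1 − e^(−2.599)) = 44.51 × 0.9257 ≈ 41.2 mg/L

41.2 mg/L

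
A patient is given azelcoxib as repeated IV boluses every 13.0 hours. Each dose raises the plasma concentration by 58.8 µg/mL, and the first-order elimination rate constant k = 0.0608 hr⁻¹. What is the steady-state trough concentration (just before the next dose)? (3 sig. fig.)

48.8 µg/mL

Fraction remaining after one interval: e^(−kτ) = e^(−0.06080 × 13.0) = 0.4537
R = 1 / (1 − 0.4537) = 1.830
Css,max = 58.8 × 1.830 = 107.6 µg/mL
Css,min = Css,max × e^(−kτ) = 107.6 × 0.4537 ≈ 48.8 µg/mL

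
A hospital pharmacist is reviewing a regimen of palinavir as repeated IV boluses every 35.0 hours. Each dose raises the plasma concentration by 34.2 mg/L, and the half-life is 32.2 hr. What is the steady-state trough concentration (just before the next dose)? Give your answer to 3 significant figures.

30.4 mg/L

k = ln 2 / 32.2 = 0.02153 hr⁻¹
Fraction remaining after one interval: e^(−kτ) = e^(−0.02153 × 35.0) = 0.4708
R = 1 / (1 − 0.4708) = 1.889
Css,max = 34.2 × 1.889 = 64.62 mg/L
Css,min = Css,max × e^(−kτ) = 64.62 × 0.4708 ≈ 30.4 mg/L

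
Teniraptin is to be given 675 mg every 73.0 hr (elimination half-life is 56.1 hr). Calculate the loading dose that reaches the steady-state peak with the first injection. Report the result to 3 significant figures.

k = ln 2 / 56.1 = 0.01236 hr⁻¹
Accumulation ratio R = 1 / (1 − e^(−kτ)) = 1 / (1 − e^(−0.01236×73.0)) = 1 / (1 − 0.4058) = 1.683
Loading dose = maintenance dose × R = 675 × 1.683 ≈ 1140 mg

1140 mg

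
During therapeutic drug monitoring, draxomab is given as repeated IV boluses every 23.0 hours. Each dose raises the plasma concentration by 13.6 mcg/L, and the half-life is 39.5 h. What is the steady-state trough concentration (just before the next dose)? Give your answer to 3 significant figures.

k = ln 2 / 39.5 = 0.01755 h⁻¹
Fraction remaining after one interval: e^(−kτ) = e^(−0.01755 × 23.0) = 0.6679
R = 1 / (1 − 0.6679) = 3.011
Css,max = 13.6 × 3.011 = 40.95 mcg/L
Css,min = Css,max × e^(−kτ) = 40.95 × 0.6679 ≈ 27.4 mcg/L

27.4 mcg/L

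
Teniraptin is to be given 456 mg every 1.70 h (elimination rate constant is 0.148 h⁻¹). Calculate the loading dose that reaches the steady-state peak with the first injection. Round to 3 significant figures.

2050 mg

Accumulation ratio R = 1 / (1 − e^(−kτ)) = 1 / (1 − e^(−0.1480×1.70)) = 1 / (1 − 0.7776) = 4.496
Loading dose = maintenance dose × R = 456 × 4.496 ≈ 2050 mg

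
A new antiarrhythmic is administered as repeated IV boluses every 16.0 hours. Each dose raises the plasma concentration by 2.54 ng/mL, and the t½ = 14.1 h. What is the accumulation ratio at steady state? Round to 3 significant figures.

k = ln 2 / 14.1 = 0.04916 h⁻¹
Fraction remaining after one interval: e^(−kτ) = e^(−0.04916 × 16.0) = 0.4554
R = 1 / (1 − 0.4554) = 1 / 0.5446 ≈ 1.84

1.84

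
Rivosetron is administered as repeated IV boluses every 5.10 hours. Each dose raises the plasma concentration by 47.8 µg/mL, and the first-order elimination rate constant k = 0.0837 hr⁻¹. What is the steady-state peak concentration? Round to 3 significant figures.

138 µg/mL

Fraction remaining after one interval: e^(−kτ) = e^(−0.08370 × 5.10) = 0.6525
R = 1 / (1 − 0.6525) = 2.878
Css,max = 47.8 × 2.878 ≈ 138 µg/mL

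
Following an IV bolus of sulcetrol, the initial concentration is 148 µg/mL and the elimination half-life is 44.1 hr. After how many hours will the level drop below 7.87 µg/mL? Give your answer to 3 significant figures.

k = ln 2 / 44.1 = 0.01572 hr⁻¹
C(t) = C₀ e^(−kt)  ⇒  t = ln(C₀/C) / k
t = ln(148/7.87) / 0.01572 = 2.934 / 0.01572 ≈ 187 hours

187 hours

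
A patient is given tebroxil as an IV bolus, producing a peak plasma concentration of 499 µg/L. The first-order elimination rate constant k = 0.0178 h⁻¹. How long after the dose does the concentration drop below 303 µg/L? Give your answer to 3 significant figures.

C(t) = C₀ e^(−kt)  ⇒  t = ln(C₀/C) / k
t = ln(499/303) / 0.01780 = 0.4989 / 0.01780 ≈ 28.0 hours

28.0 hours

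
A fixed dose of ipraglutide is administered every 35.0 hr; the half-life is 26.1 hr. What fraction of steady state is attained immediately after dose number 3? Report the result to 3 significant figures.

k = ln 2 / 26.1 = 0.02656 hr⁻¹
f_n = 1 − e^(−nkτ) = 1 − e^(−3 × 0.02656 × 35.0) = 1 − e^(−2.789) = 1 − 0.06151 ≈ 0.938

0.938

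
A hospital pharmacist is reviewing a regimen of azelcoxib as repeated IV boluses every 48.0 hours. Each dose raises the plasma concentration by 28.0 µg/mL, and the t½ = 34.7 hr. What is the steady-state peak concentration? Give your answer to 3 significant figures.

k = ln 2 / 34.7 = 0.01998 hr⁻¹
Fraction remaining after one interval: e^(−kτ) = e^(−0.01998 × 48.0) = 0.3833
R = 1 / (1 − 0.3833) = 1.622
Css,max = 28.0 × 1.622 ≈ 45.4 µg/mL

45.4 µg/mL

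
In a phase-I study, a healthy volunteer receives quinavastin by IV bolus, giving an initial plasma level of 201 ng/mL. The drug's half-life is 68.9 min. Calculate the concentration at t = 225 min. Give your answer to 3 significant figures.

k = ln 2 / 68.9 = 0.01006 min⁻¹
C(t) = C₀ e^(−kt) = 201 × e^(−0.01006 × 225) = 201 × e^(−2.264) = 201 × 0.1040 ≈ 20.9 ng/mL

20.9 ng/mL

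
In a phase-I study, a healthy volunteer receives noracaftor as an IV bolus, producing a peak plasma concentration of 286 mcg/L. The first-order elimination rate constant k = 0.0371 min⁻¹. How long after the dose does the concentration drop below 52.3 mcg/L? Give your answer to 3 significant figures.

45.8 minutes

C(t) = C₀ e^(−kt)  ⇒  t = ln(C₀/C) / k
t = ln(286/52.3) / 0.03710 = 1.699 / 0.03710 ≈ 45.8 minutes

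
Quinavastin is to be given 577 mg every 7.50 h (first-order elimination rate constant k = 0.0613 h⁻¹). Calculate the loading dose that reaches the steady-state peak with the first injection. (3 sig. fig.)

Accumulation ratio R = 1 / (1 − e^(−kτ)) = 1 / (1 − e^(−0.06130×7.50)) = 1 / (1 − 0.6314) = 2.713
Loading dose = maintenance dose × R = 577 × 2.713 ≈ 1570 mg

1570 mg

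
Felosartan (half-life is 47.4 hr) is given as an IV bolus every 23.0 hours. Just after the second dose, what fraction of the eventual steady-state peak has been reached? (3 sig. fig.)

k = ln 2 / 47.4 = 0.01462 hr⁻¹
f_n = 1 − e^(−nkτ) = 1 − e^(−2 × 0.01462 × 23.0) = 1 − e^(−0.6727) = 1 − 0.5103 ≈ 0.490

0.490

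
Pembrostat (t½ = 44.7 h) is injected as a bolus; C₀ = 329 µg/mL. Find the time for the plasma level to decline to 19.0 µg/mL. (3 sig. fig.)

184 hours

k = ln 2 / 44.7 = 0.01551 h⁻¹
C(t) = C₀ e^(−kt)  ⇒  t = ln(C₀/C) / k
t = ln(329/19.0) / 0.01551 = 2.852 / 0.01551 ≈ 184 hours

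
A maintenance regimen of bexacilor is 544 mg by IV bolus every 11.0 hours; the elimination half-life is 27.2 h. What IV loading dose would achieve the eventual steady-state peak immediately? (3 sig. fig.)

2230 mg

k = ln 2 / 27.2 = 0.02548 h⁻¹
Accumulation ratio R = 1 / (1 − e^(−kτ)) = 1 / (1 − e^(−0.02548×11.0)) = 1 / (1 − 0.7555) = 4.091
Loading dose = maintenance dose × R = 544 × 4.091 ≈ 2230 mg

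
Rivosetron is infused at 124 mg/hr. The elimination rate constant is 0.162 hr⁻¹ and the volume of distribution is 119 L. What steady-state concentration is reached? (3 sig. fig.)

6.43 µg/mL

CL = k · V = 0.162 × 119 = 19.28 L/hr
Css = rate / CL = 124 / 19.28 ≈ 6.43 µg/mL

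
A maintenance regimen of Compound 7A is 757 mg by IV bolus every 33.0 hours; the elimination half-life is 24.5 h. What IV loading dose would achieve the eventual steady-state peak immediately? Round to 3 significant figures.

k = ln 2 / 24.5 = 0.02829 h⁻¹
Accumulation ratio R = 1 / (1 − e^(−kτ)) = 1 / (1 − e^(−0.02829×33.0)) = 1 / (1 − 0.3931) = 1.648
Loading dose = maintenance dose × R = 757 × 1.648 ≈ 1250 mg

1250 mg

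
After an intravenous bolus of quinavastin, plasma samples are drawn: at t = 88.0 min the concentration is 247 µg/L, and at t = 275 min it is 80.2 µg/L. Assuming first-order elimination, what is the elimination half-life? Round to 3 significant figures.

115 minutes

k = ln(C₁/C₂) / (t₂ − t₁) = ln(247/80.2) / (275 − 88.0)
  = 1.125 / 187.0 = 0.006015 min⁻¹
t½ = ln 2 / k = ln 2 / 0.006015 ≈ 115 minutes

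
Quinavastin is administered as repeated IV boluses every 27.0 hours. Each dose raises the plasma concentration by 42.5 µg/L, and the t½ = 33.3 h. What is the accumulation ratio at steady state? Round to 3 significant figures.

2.33

k = ln 2 / 33.3 = 0.02082 h⁻¹
Fraction remaining after one interval: e^(−kτ) = e^(−0.02082 × 27.0) = 0.5701
R = 1 / (1 − 0.5701) = 1 / 0.4299 ≈ 2.33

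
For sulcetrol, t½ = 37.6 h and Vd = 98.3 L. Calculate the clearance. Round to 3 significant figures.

1.81 L/h

k = ln 2 / t½ = ln 2 / 37.6 = 0.01843 h⁻¹
CL = k · V = 0.01843 × 98.3 ≈ 1.81 L/h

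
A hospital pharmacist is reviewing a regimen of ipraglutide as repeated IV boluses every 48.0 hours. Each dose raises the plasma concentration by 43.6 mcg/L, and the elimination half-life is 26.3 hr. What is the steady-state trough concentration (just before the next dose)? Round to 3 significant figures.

17.1 mcg/L

k = ln 2 / 26.3 = 0.02636 hr⁻¹
Fraction remaining after one interval: e^(−kτ) = e^(−0.02636 × 48.0) = 0.2822
R = 1 / (1 − 0.2822) = 1.393
Css,max = 43.6 × 1.393 = 60.74 mcg/L
Css,min = Css,max × e^(−kτ) = 60.74 × 0.2822 ≈ 17.1 mcg/L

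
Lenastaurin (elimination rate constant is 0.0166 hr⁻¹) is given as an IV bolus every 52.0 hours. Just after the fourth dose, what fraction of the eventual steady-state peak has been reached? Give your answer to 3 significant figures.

f_n = 1 − e^(−nkτ) = 1 − e^(−4 × 0.01660 × 52.0) = 1 − e^(−3.453) = 1 − 0.03166 ≈ 0.968

0.968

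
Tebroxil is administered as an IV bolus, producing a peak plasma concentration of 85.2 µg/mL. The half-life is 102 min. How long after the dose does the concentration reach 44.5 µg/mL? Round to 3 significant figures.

95.6 minutes

k = ln 2 / 102 = 0.006796 min⁻¹
C(t) = C₀ e^(−kt)  ⇒  t = ln(C₀/C) / k
t = ln(85.2/44.5) / 0.006796 = 0.6495 / 0.006796 ≈ 95.6 minutes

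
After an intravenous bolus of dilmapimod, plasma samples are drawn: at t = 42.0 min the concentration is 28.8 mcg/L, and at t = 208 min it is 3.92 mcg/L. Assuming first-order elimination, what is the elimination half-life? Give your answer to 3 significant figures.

k = ln(C₁/C₂) / (t₂ − t₁) = ln(28.8/3.92) / (208 − 42.0)
  = 1.994 / 166.0 = 0.01201 min⁻¹
t½ = ln 2 / k = ln 2 / 0.01201 ≈ 57.7 minutes

57.7 minutes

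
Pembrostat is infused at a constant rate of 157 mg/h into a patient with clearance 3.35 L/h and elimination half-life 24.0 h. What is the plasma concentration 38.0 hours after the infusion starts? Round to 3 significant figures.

Css = rate / CL = 157 / 3.35 = 46.87 mg/L
k = ln 2 / 24.0 = 0.02888 h⁻¹
C(t) = Css (1 − e^(−kt)) = 46.87 × (1 − e^(−1.097)) = 46.87 × 0.6663 ≈ 31.2 mg/L

31.2 mg/L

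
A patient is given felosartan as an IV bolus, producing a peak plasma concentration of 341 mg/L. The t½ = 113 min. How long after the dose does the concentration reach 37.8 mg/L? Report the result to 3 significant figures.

k = ln 2 / 113 = 0.006134 min⁻¹
C(t) = C₀ e^(−kt)  ⇒  t = ln(C₀/C) / k
t = ln(341/37.8) / 0.006134 = 2.200 / 0.006134 ≈ 359 minutes

359 minutes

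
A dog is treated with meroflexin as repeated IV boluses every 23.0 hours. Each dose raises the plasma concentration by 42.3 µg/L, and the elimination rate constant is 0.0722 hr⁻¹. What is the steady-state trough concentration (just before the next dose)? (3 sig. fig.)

Fraction remaining after one interval: e^(−kτ) = e^(−0.07220 × 23.0) = 0.1900
R = 1 / (1 − 0.1900) = 1.235
Css,max = 42.3 × 1.235 = 52.22 µg/L
Css,min = Css,max × e^(−kτ) = 52.22 × 0.1900 ≈ 9.92 µg/L

9.92 µg/L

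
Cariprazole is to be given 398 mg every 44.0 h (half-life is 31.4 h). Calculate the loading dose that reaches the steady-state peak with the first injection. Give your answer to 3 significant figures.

640 mg

k = ln 2 / 31.4 = 0.02207 h⁻¹
Accumulation ratio R = 1 / (1 − e^(−kτ)) = 1 / (1 − e^(−0.02207×44.0)) = 1 / (1 − 0.3786) = 1.609
Loading dose = maintenance dose × R = 398 × 1.609 ≈ 640 mg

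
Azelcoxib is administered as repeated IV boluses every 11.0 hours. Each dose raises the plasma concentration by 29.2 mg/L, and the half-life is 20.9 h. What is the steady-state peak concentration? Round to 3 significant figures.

95.5 mg/L

k = ln 2 / 20.9 = 0.03316 h⁻¹
Fraction remaining after one interval: e^(−kτ) = e^(−0.03316 × 11.0) = 0.6943
R = 1 / (1 − 0.6943) = 3.271
Css,max = 29.2 × 3.271 ≈ 95.5 mg/L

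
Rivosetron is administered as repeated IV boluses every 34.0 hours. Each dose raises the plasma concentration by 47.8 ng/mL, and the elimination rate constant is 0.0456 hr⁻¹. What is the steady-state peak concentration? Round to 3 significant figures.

60.7 ng/mL

Fraction remaining after one interval: e^(−kτ) = e^(−0.04560 × 34.0) = 0.2122
R = 1 / (1 − 0.2122) = 1.269
Css,max = 47.8 × 1.269 ≈ 60.7 ng/mL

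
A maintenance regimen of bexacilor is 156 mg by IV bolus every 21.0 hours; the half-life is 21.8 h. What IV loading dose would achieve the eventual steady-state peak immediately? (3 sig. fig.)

k = ln 2 / 21.8 = 0.03180 h⁻¹
Accumulation ratio R = 1 / (1 − e^(−kτ)) = 1 / (1 − e^(−0.03180×21.0)) = 1 / (1 − 0.5129) = 2.053
Loading dose = maintenance dose × R = 156 × 2.053 ≈ 320 mg

320 mg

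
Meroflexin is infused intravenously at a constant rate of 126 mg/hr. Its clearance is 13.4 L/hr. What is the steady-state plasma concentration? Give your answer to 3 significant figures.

9.40 mg/L

Css = infusion rate / CL = 126 / 13.4 ≈ 9.40 mg/L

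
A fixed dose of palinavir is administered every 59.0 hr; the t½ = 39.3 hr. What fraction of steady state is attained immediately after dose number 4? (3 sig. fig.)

0.984

k = ln 2 / 39.3 = 0.01764 hr⁻¹
f_n = 1 − e^(−nkτ) = 1 − e^(−4 × 0.01764 × 59.0) = 1 − e^(−4.162) = 1 − 0.01557 ≈ 0.984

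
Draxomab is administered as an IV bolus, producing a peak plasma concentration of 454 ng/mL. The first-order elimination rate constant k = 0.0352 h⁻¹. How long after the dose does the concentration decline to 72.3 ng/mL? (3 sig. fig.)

52.2 hours

C(t) = C₀ e^(−kt)  ⇒  t = ln(C₀/C) / k
t = ln(454/72.3) / 0.03520 = 1.837 / 0.03520 ≈ 52.2 hours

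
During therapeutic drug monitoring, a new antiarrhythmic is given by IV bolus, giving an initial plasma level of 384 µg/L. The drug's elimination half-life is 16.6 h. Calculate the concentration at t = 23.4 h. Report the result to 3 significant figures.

k = ln 2 / 16.6 = 0.04176 h⁻¹
23.4 h is 1.410 half-lives, so C = 384 × (1/2)^1.410 = 384 × 0.3764 ≈ 145 µg/L

145 µg/L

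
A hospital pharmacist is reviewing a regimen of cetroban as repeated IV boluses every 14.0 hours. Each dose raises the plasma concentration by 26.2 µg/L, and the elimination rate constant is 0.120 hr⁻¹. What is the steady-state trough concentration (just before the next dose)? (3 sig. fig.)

6.00 µg/L

Fraction remaining after one interval: e^(−kτ) = e^(−0.1200 × 14.0) = 0.1864
R = 1 / (1 − 0.1864) = 1.229
Css,max = 26.2 × 1.229 = 32.20 µg/L
Css,min = Css,max × e^(−kτ) = 32.20 × 0.1864 ≈ 6.00 µg/L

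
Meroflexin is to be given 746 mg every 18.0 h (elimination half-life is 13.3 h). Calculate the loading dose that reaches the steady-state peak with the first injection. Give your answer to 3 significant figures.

1230 mg

k = ln 2 / 13.3 = 0.05212 h⁻¹
Accumulation ratio R = 1 / (1 − e^(−kτ)) = 1 / (1 − e^(−0.05212×18.0)) = 1 / (1 − 0.3914) = 1.643
Loading dose = maintenance dose × R = 746 × 1.643 ≈ 1230 mg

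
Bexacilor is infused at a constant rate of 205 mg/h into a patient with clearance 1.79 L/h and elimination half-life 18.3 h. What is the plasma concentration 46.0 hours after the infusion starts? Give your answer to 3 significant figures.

Css = rate / CL = 205 / 1.79 = 114.5 mg/L
k = ln 2 / 18.3 = 0.03788 h⁻¹
C(t) = Css (1 − e^(−kt)) = 114.5 × (1 − e^(−1.742)) = 114.5 × 0.8249 ≈ 94.5 mg/L

94.5 mg/L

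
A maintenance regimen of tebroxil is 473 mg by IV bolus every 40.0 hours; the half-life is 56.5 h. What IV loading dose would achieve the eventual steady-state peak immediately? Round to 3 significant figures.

k = ln 2 / 56.5 = 0.01227 h⁻¹
Accumulation ratio R = 1 / (1 − e^(−kτ)) = 1 / (1 − e^(−0.01227×40.0)) = 1 / (1 − 0.6122) = 2.579
Loading dose = maintenance dose × R = 473 × 2.579 ≈ 1220 mg

1220 mg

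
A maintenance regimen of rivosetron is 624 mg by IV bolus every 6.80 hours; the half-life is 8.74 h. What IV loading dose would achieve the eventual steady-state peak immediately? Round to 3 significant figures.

1500 mg

k = ln 2 / 8.74 = 0.07931 h⁻¹
Accumulation ratio R = 1 / (1 − e^(−kτ)) = 1 / (1 − e^(−0.07931×6.80)) = 1 / (1 − 0.5832) = 2.399
Loading dose = maintenance dose × R = 624 × 2.399 ≈ 1500 mg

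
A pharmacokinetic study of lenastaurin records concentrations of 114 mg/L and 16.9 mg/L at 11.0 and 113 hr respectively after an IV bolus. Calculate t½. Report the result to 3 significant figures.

37.0 hours

k = ln(C₁/C₂) / (t₂ − t₁) = ln(114/16.9) / (113 − 11.0)
  = 1.909 / 102.0 = 0.01871 hr⁻¹
t½ = ln 2 / k = ln 2 / 0.01871 ≈ 37.0 hours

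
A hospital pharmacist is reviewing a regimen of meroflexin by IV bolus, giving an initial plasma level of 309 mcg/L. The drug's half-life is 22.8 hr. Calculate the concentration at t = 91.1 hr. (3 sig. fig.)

k = ln 2 / 22.8 = 0.03040 hr⁻¹
C(t) = C₀ e^(−kt) = 309 × e^(−0.03040 × 91.1) = 309 × e^(−2.770) = 309 × 0.06269 ≈ 19.4 mcg/L

19.4 mcg/L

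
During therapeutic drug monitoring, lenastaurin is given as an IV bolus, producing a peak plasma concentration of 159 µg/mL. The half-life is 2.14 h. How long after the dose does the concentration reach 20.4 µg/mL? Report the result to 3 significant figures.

k = ln 2 / 2.14 = 0.3239 h⁻¹
C(t) = C₀ e^(−kt)  ⇒  t = ln(C₀/C) / k
t = ln(159/20.4) / 0.3239 = 2.053 / 0.3239 ≈ 6.34 hours

6.34 hours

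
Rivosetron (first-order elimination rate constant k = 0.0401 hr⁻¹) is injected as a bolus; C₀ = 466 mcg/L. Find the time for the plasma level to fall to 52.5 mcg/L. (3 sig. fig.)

C(t) = C₀ e^(−kt)  ⇒  t = ln(C₀/C) / k
t = ln(466/52.5) / 0.04010 = 2.183 / 0.04010 ≈ 54.4 hours

54.4 hours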